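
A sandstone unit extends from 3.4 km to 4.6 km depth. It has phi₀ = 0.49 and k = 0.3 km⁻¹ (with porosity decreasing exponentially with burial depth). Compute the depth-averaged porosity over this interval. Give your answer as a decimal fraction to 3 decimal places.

0.148

⟨phi⟩ = (1/(z₂−z₁)) ∫ phi₀ e^(−kz) dz = phi₀·(e^(−k·z₁) − e^(−k·z₂)) / (k·(z₂−z₁))
e^(−0.3×3.4) = 0.3606; e^(−0.3×4.6) = 0.2516
⟨phi⟩ = 0.49 × (0.3606 − 0.2516) / (0.3 × 1.2) = 0.49 × 0.3028 = 0.1484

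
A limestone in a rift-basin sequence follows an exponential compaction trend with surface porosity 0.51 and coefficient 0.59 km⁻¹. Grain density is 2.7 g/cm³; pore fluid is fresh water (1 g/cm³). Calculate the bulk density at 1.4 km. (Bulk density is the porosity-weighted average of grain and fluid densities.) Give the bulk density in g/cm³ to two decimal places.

Porosity at depth: φ = 0.51·exp(−0.59×1.4) = 0.51×0.4378 = 0.2233
Bulk density: ρ_b = (1−φ)ρ_g + φ·ρ_f = 0.7767×2.7 + 0.2233×1
       = 2.097 + 0.223 = 2.320 g/cm³

2.32 g/cm³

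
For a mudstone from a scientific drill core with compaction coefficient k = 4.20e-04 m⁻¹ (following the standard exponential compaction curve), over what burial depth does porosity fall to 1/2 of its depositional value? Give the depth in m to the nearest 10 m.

1650 m

Working in km (1 km = 1000 m; k in km⁻¹ = k in m⁻¹ × 1000):
n/n₀ = 1/2 ⇒ exp(−k·z) = 1/2 ⇒ z = ln(2) / k
z = 0.6931 / 0.42 = 1.650 km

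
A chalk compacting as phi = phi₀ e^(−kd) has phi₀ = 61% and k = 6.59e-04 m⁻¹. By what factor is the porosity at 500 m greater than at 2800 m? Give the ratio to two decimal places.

Working in km (1 km = 1000 m; k in km⁻¹ = k in m⁻¹ × 1000):
phi(d₁)/phi(d₂) = e^(−k·d₁)/e^(−k·d₂) = e^{k(d₂−d₁)}
= exp(0.659 × 2.3) = exp(1.516) = 4.5526

4.55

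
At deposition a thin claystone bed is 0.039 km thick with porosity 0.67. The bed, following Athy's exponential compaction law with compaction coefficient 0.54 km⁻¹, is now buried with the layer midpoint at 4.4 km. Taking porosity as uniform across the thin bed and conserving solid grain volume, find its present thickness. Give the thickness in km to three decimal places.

Porosity at 4.4 km: phi = 0.67·exp(−0.54×4.4) = 0.0623
Solid-volume conservation: h(1−phi) = h₀(1−phi₀) ⇒ h = h₀·(1−phi₀)/(1−phi)
h = 0.039 × (1 − 0.67)/(1 − 0.0623) = 0.039 × 0.3519 = 0.0137 km

0.014 km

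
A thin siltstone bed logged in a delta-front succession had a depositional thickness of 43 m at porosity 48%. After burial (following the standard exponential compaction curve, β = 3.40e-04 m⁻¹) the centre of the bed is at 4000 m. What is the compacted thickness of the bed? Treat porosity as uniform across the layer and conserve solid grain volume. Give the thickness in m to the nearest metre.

Working in km (1 km = 1000 m; β in km⁻¹ = β in m⁻¹ × 1000):
Porosity at 4 km: n = 0.48·exp(−0.34×4) = 0.1232
Solid-volume conservation: h(1−n) = h₀(1−n₀) ⇒ h = h₀·(1−n₀)/(1−n)
h = 0.043 × (1 − 0.48)/(1 − 0.1232) = 0.043 × 0.5931 = 0.0255 km

26 m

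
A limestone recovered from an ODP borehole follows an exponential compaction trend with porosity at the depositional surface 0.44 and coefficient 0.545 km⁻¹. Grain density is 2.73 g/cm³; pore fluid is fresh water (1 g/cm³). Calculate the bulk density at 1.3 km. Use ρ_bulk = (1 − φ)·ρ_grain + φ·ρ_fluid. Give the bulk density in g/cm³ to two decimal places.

Porosity at depth: phi = 0.44·exp(−0.545×1.3) = 0.44×0.4924 = 0.2166
Bulk density: ρ_b = (1−phi)ρ_g + phi·ρ_f = 0.7834×2.73 + 0.2166×1
       = 2.139 + 0.217 = 2.355 g/cm³

2.36 g/cm³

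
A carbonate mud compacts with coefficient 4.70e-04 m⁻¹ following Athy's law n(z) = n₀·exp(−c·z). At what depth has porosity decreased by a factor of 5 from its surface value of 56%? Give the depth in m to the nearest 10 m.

Working in km (1 km = 1000 m; c in km⁻¹ = c in m⁻¹ × 1000):
n/n₀ = 1/5 ⇒ exp(−c·z) = 1/5 ⇒ z = ln(5) / c
z = 1.6094 / 0.47 = 3.424 km

3420 m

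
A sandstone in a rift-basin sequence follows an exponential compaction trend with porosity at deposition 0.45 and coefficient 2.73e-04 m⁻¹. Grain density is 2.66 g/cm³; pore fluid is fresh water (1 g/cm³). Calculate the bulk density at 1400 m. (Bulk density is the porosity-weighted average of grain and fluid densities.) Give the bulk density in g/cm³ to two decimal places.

Working in km (1 km = 1000 m; k in km⁻¹ = k in m⁻¹ × 1000):
Porosity at depth: phi = 0.45·exp(−0.273×1.4) = 0.45×0.6824 = 0.3071
Bulk density: ρ_b = (1−phi)ρ_g + phi·ρ_f = 0.6929×2.66 + 0.3071×1
       = 1.843 + 0.307 = 2.150 g/cm³

2.15 g/cm³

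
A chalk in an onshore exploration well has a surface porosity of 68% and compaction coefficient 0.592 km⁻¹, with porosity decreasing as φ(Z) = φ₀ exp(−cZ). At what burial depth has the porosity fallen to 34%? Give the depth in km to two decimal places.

1.17 km

Invert Athy's law: Z = ln(φ₀/φ) / c
Z = ln(0.68/0.34) / 0.592 = ln(2) / 0.592 = 0.6931 / 0.592 = 1.171 km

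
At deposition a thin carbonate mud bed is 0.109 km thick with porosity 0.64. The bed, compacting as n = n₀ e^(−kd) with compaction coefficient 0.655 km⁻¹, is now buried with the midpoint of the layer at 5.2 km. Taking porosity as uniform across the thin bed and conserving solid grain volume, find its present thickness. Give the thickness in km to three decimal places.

0.040 km

Porosity at 5.2 km: n = 0.64·exp(−0.655×5.2) = 0.0212
Solid-volume conservation: h(1−n) = h₀(1−n₀) ⇒ h = h₀·(1−n₀)/(1−n)
h = 0.109 × (1 − 0.64)/(1 − 0.0212) = 0.109 × 0.3678 = 0.0401 km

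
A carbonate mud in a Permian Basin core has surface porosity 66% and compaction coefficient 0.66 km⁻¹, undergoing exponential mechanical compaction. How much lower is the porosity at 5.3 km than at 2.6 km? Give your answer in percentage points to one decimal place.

φ(2.6) = 0.66·e^(−0.66×2.6) = 0.1187
φ(5.3) = 0.66·e^(−0.66×5.3) = 0.0200
Δφ = 0.1187 − 0.0200 = 0.0987

9.9 percentage points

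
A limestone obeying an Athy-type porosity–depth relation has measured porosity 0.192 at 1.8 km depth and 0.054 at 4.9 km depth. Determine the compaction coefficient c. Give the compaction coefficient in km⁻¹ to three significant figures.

Athy: φ(d) = φ₀ e^(−cd) ⇒ φ₁/φ₂ = e^{c(d₂−d₁)} ⇒ c = ln(φ₁/φ₂)/(d₂−d₁)
c = ln(0.192/0.054) / (4.9 − 1.8) = ln(3.556) / 3.1 = 1.2685 / 3.1 = 0.4092 km⁻¹

0.409 km⁻¹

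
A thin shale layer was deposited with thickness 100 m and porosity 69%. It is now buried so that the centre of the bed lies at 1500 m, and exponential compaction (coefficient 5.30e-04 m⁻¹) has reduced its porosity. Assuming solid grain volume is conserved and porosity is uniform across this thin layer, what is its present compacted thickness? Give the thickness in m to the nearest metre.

Working in km (1 km = 1000 m; k in km⁻¹ = k in m⁻¹ × 1000):
Porosity at 1.5 km: phi = 0.69·exp(−0.53×1.5) = 0.3116
Solid-volume conservation: h(1−phi) = h₀(1−phi₀) ⇒ h = h₀·(1−phi₀)/(1−phi)
h = 0.1 × (1 − 0.69)/(1 − 0.3116) = 0.1 × 0.4503 = 0.0450 km

45 m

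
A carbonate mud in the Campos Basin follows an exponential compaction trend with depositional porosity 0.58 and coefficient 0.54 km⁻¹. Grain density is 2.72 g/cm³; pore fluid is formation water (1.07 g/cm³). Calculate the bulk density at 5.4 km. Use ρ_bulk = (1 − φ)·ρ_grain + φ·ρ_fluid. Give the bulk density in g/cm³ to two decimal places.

Porosity at depth: n = 0.58·exp(−0.54×5.4) = 0.58×0.0541 = 0.0314
Bulk density: ρ_b = (1−n)ρ_g + n·ρ_f = 0.9686×2.72 + 0.0314×1.07
       = 2.635 + 0.034 = 2.668 g/cm³

2.67 g/cm³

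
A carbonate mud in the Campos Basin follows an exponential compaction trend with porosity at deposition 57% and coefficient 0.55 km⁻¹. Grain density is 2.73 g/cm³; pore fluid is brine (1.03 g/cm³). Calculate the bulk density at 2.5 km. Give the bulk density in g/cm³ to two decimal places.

2.48 g/cm³

Porosity at depth: phi = 0.57·exp(−0.55×2.5) = 0.57×0.2528 = 0.1441
Bulk density: ρ_b = (1−phi)ρ_g + phi·ρ_f = 0.8559×2.73 + 0.1441×1.03
       = 2.337 + 0.148 = 2.485 g/cm³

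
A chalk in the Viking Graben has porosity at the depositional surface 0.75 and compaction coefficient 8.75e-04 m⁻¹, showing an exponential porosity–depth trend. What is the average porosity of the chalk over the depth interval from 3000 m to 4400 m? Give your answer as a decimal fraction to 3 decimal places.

Working in km (1 km = 1000 m; β in km⁻¹ = β in m⁻¹ × 1000):
⟨phi⟩ = (1/(d₂−d₁)) ∫ phi₀ e^(−βd) dd = phi₀·(e^(−β·d₁) − e^(−β·d₂)) / (β·(d₂−d₁))
e^(−0.875×3) = 0.0724; e^(−0.875×4.4) = 0.0213
⟨phi⟩ = 0.75 × (0.0724 − 0.0213) / (0.875 × 1.4) = 0.75 × 0.0418 = 0.0313

0.031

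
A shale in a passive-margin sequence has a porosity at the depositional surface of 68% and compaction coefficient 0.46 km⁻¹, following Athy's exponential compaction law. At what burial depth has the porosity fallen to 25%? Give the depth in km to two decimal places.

2.18 km

Invert Athy's law: Z = ln(φ₀/φ) / k
Z = ln(0.68/0.25) / 0.46 = ln(2.72) / 0.46 = 1.0006 / 0.46 = 2.175 km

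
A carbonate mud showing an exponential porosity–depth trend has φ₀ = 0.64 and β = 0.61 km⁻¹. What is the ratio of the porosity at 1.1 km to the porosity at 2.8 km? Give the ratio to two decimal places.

φ(d₁)/φ(d₂) = e^(−β·d₁)/e^(−β·d₂) = e^{β(d₂−d₁)}
= exp(0.61 × 1.7) = exp(1.037) = 2.8207

2.82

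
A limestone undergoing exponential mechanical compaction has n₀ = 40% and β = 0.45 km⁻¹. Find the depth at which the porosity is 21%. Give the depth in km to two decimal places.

1.43 km

Invert Athy's law: z = ln(n₀/n) / β
z = ln(0.4/0.21) / 0.45 = ln(1.905) / 0.45 = 0.6444 / 0.45 = 1.432 km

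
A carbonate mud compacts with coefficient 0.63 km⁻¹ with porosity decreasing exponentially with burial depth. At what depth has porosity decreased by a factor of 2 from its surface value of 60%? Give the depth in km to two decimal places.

n/n₀ = 1/2 ⇒ exp(−c·d) = 1/2 ⇒ d = ln(2) / c
d = 0.6931 / 0.63 = 1.100 km

1.10 km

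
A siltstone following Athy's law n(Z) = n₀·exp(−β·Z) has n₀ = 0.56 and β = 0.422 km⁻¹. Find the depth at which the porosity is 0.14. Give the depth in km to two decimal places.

Invert Athy's law: Z = ln(n₀/n) / β
Z = ln(0.56/0.14) / 0.422 = ln(4) / 0.422 = 1.3863 / 0.422 = 3.285 km

3.29 km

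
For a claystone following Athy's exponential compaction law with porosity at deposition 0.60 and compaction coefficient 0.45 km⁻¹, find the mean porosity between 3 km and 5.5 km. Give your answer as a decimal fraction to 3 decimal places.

0.093

⟨φ⟩ = (1/(z₂−z₁)) ∫ φ₀ e^(−cz) dz = φ₀·(e^(−c·z₁) − e^(−c·z₂)) / (c·(z₂−z₁))
e^(−0.45×3) = 0.2592; e^(−0.45×5.5) = 0.0842
⟨φ⟩ = 0.6 × (0.2592 − 0.0842) / (0.45 × 2.5) = 0.6 × 0.1556 = 0.0934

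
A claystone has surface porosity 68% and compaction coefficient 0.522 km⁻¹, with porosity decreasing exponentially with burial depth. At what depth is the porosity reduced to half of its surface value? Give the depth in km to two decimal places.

1.33 km

phi/phi₀ = 1/2 ⇒ exp(−c·Z) = 1/2 ⇒ Z = ln(2) / c
Z = 0.6931 / 0.522 = 1.328 km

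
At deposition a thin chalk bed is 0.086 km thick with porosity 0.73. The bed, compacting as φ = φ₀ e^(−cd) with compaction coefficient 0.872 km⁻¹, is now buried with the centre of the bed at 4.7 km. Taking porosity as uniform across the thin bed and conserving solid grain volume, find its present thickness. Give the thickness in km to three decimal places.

Porosity at 4.7 km: φ = 0.73·exp(−0.872×4.7) = 0.0121
Solid-volume conservation: h(1−φ) = h₀(1−φ₀) ⇒ h = h₀·(1−φ₀)/(1−φ)
h = 0.086 × (1 − 0.73)/(1 − 0.0121) = 0.086 × 0.2733 = 0.0235 km

0.024 km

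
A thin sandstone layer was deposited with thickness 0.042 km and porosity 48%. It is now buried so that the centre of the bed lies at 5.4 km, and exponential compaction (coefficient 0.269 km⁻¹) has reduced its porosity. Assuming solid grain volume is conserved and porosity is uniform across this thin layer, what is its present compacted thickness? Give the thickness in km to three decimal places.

0.025 km

Porosity at 5.4 km: φ = 0.48·exp(−0.269×5.4) = 0.1123
Solid-volume conservation: h(1−φ) = h₀(1−φ₀) ⇒ h = h₀·(1−φ₀)/(1−φ)
h = 0.042 × (1 − 0.48)/(1 − 0.1123) = 0.042 × 0.5858 = 0.0246 km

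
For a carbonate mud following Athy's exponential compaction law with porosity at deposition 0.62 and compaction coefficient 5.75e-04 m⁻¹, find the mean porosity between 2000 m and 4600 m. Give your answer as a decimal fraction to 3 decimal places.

0.102

Working in km (1 km = 1000 m; c in km⁻¹ = c in m⁻¹ × 1000):
⟨phi⟩ = (1/(Z₂−Z₁)) ∫ phi₀ e^(−cZ) dZ = phi₀·(e^(−c·Z₁) − e^(−c·Z₂)) / (c·(Z₂−Z₁))
e^(−0.575×2) = 0.3166; e^(−0.575×4.6) = 0.0710
⟨phi⟩ = 0.62 × (0.3166 − 0.0710) / (0.575 × 2.6) = 0.62 × 0.1643 = 0.1019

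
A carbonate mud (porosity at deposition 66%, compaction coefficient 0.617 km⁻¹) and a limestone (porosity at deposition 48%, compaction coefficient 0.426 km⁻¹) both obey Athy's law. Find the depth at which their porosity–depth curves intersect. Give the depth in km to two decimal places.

Set phi₀ₐ e^(−kₐz) = phi₀ᵦ e^(−kᵦz) ⇒ ln(phi₀ₐ/phi₀ᵦ) = (kₐ − kᵦ)·z
z = ln(0.66/0.48) / (0.617 − 0.426) = 0.3185 / 0.191 = 1.667 km

1.67 km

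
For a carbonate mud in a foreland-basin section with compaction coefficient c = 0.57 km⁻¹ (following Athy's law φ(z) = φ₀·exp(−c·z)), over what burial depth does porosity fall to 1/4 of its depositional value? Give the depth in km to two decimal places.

2.43 km

φ/φ₀ = 1/4 ⇒ exp(−c·z) = 1/4 ⇒ z = ln(4) / c
z = 1.3863 / 0.57 = 2.432 km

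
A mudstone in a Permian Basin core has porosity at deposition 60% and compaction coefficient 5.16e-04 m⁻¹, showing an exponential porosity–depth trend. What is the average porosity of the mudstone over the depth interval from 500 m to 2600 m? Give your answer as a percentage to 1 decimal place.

28.3%

Working in km (1 km = 1000 m; k in km⁻¹ = k in m⁻¹ × 1000):
⟨phi⟩ = (1/(d₂−d₁)) ∫ phi₀ e^(−kd) dd = phi₀·(e^(−k·d₁) − e^(−k·d₂)) / (k·(d₂−d₁))
e^(−0.516×0.5) = 0.7726; e^(−0.516×2.6) = 0.2614
⟨phi⟩ = 0.6 × (0.7726 − 0.2614) / (0.516 × 2.1) = 0.6 × 0.4717 = 0.2830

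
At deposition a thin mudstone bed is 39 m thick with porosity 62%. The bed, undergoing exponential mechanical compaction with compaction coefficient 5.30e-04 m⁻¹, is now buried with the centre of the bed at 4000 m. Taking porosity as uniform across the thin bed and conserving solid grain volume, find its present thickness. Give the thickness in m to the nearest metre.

16 m

Working in km (1 km = 1000 m; c in km⁻¹ = c in m⁻¹ × 1000):
Porosity at 4 km: n = 0.62·exp(−0.53×4) = 0.0744
Solid-volume conservation: h(1−n) = h₀(1−n₀) ⇒ h = h₀·(1−n₀)/(1−n)
h = 0.039 × (1 − 0.62)/(1 − 0.0744) = 0.039 × 0.4106 = 0.0160 km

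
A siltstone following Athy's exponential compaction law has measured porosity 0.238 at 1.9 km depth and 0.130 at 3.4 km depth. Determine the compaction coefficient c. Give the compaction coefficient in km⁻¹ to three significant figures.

Athy: phi(Z) = phi₀ e^(−cZ) ⇒ phi₁/phi₂ = e^{c(Z₂−Z₁)} ⇒ c = ln(phi₁/phi₂)/(Z₂−Z₁)
c = ln(0.238/0.13) / (3.4 − 1.9) = ln(1.831) / 1.5 = 0.6047 / 1.5 = 0.4032 km⁻¹

0.403 km⁻¹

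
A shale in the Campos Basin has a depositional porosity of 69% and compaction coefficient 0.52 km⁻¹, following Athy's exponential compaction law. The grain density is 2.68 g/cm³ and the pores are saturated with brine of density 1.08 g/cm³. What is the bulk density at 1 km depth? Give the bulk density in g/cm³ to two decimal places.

2.02 g/cm³

Porosity at depth: phi = 0.69·exp(−0.52×1) = 0.69×0.5945 = 0.4102
Bulk density: ρ_b = (1−phi)ρ_g + phi·ρ_f = 0.5898×2.68 + 0.4102×1.08
       = 1.581 + 0.443 = 2.024 g/cm³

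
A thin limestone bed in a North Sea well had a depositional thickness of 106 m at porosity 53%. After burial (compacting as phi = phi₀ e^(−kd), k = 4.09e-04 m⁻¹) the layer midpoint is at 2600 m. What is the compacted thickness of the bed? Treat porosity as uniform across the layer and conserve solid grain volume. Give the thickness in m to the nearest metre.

61 m

Working in km (1 km = 1000 m; k in km⁻¹ = k in m⁻¹ × 1000):
Porosity at 2.6 km: phi = 0.53·exp(−0.409×2.6) = 0.1830
Solid-volume conservation: h(1−phi) = h₀(1−phi₀) ⇒ h = h₀·(1−phi₀)/(1−phi)
h = 0.106 × (1 − 0.53)/(1 − 0.1830) = 0.106 × 0.5753 = 0.0610 km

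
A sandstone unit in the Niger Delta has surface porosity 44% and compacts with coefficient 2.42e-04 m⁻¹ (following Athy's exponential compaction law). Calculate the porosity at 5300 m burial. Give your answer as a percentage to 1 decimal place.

Working in km (1 km = 1000 m; c in km⁻¹ = c in m⁻¹ × 1000):
φ = φ₀·exp(−c·Z) = 0.44 × exp(−0.242 × 5.3) = 0.44 × exp(−1.283)
  = 0.44 × 0.2773 = 0.1220

12.2%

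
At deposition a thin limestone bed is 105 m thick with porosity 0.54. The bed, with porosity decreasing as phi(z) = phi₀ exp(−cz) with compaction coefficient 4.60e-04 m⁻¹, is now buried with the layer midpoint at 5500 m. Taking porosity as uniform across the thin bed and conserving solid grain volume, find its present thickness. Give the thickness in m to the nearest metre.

50 m

Working in km (1 km = 1000 m; c in km⁻¹ = c in m⁻¹ × 1000):
Porosity at 5.5 km: phi = 0.54·exp(−0.46×5.5) = 0.0430
Solid-volume conservation: h(1−phi) = h₀(1−phi₀) ⇒ h = h₀·(1−phi₀)/(1−phi)
h = 0.105 × (1 − 0.54)/(1 − 0.0430) = 0.105 × 0.4807 = 0.0505 km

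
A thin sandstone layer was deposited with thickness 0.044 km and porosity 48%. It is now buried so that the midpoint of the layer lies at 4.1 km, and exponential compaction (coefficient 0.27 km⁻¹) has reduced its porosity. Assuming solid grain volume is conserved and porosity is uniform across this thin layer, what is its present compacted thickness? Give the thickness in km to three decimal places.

Porosity at 4.1 km: φ = 0.48·exp(−0.27×4.1) = 0.1587
Solid-volume conservation: h(1−φ) = h₀(1−φ₀) ⇒ h = h₀·(1−φ₀)/(1−φ)
h = 0.044 × (1 − 0.48)/(1 − 0.1587) = 0.044 × 0.6181 = 0.0272 km

0.027 km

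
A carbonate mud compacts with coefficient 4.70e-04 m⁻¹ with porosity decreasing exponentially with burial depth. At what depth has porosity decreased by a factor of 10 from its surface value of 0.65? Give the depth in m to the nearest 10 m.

4900 m

Working in km (1 km = 1000 m; β in km⁻¹ = β in m⁻¹ × 1000):
phi/phi₀ = 1/10 ⇒ exp(−β·z) = 1/10 ⇒ z = ln(10) / β
z = 2.3026 / 0.47 = 4.899 km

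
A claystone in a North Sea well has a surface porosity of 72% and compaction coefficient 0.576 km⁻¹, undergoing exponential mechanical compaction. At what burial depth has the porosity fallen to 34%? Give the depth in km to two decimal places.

1.30 km

Invert Athy's law: Z = ln(n₀/n) / β
Z = ln(0.72/0.34) / 0.576 = ln(2.118) / 0.576 = 0.7503 / 0.576 = 1.303 km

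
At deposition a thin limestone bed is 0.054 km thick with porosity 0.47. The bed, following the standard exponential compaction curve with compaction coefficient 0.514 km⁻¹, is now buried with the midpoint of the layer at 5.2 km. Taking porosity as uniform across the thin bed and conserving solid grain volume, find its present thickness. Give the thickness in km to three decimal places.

0.030 km

Porosity at 5.2 km: n = 0.47·exp(−0.514×5.2) = 0.0325
Solid-volume conservation: h(1−n) = h₀(1−n₀) ⇒ h = h₀·(1−n₀)/(1−n)
h = 0.054 × (1 − 0.47)/(1 − 0.0325) = 0.054 × 0.5478 = 0.0296 km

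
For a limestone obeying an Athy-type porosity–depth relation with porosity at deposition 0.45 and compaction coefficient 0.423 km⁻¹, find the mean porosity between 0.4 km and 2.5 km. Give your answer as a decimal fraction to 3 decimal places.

0.252

⟨φ⟩ = (1/(Z₂−Z₁)) ∫ φ₀ e^(−cZ) dZ = φ₀·(e^(−c·Z₁) − e^(−c·Z₂)) / (c·(Z₂−Z₁))
e^(−0.423×0.4) = 0.8443; e^(−0.423×2.5) = 0.3473
⟨φ⟩ = 0.45 × (0.8443 − 0.3473) / (0.423 × 2.1) = 0.45 × 0.5595 = 0.2518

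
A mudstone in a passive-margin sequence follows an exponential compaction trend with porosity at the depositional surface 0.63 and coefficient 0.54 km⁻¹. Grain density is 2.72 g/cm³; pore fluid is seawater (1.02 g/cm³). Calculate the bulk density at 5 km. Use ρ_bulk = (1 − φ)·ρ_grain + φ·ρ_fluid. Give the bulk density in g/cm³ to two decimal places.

2.65 g/cm³

Porosity at depth: φ = 0.63·exp(−0.54×5) = 0.63×0.0672 = 0.0423
Bulk density: ρ_b = (1−φ)ρ_g + φ·ρ_f = 0.9577×2.72 + 0.0423×1.02
       = 2.605 + 0.043 = 2.648 g/cm³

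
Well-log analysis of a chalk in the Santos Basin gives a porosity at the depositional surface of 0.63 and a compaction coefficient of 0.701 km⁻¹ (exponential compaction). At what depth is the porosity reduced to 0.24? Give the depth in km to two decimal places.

1.38 km

Invert Athy's law: Z = ln(φ₀/φ) / c
Z = ln(0.63/0.24) / 0.701 = ln(2.625) / 0.701 = 0.9651 / 0.701 = 1.377 km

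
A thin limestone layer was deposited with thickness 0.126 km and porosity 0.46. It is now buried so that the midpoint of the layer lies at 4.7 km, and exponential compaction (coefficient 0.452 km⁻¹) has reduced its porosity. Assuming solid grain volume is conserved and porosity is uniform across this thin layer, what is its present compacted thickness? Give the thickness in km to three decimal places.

0.072 km

Porosity at 4.7 km: n = 0.46·exp(−0.452×4.7) = 0.0550
Solid-volume conservation: h(1−n) = h₀(1−n₀) ⇒ h = h₀·(1−n₀)/(1−n)
h = 0.126 × (1 − 0.46)/(1 − 0.0550) = 0.126 × 0.5714 = 0.0720 km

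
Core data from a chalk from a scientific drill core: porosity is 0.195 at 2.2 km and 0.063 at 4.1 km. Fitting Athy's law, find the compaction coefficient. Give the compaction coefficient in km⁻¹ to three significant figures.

Athy: phi(z) = phi₀ e^(−kz) ⇒ phi₁/phi₂ = e^{k(z₂−z₁)} ⇒ k = ln(phi₁/phi₂)/(z₂−z₁)
k = ln(0.195/0.063) / (4.1 − 2.2) = ln(3.095) / 1.9 = 1.1299 / 1.9 = 0.5947 km⁻¹

0.595 km⁻¹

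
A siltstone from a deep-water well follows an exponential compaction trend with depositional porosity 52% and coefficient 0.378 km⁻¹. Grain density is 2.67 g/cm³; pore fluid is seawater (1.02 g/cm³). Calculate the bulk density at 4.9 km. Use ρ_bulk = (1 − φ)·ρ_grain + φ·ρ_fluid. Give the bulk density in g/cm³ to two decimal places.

Porosity at depth: n = 0.52·exp(−0.378×4.9) = 0.52×0.1569 = 0.0816
Bulk density: ρ_b = (1−n)ρ_g + n·ρ_f = 0.9184×2.67 + 0.0816×1.02
       = 2.452 + 0.083 = 2.535 g/cm³

2.54 g/cm³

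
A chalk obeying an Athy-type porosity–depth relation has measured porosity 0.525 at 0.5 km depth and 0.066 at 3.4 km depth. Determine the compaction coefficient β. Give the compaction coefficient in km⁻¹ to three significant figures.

0.715 km⁻¹

Athy: phi(d) = phi₀ e^(−βd) ⇒ phi₁/phi₂ = e^{β(d₂−d₁)} ⇒ β = ln(phi₁/phi₂)/(d₂−d₁)
β = ln(0.525/0.066) / (3.4 − 0.5) = ln(7.955) / 2.9 = 2.0737 / 2.9 = 0.7151 km⁻¹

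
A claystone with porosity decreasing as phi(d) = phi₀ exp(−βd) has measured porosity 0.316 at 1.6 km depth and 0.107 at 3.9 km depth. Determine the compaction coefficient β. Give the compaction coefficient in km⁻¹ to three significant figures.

Athy: phi(d) = phi₀ e^(−βd) ⇒ phi₁/phi₂ = e^{β(d₂−d₁)} ⇒ β = ln(phi₁/phi₂)/(d₂−d₁)
β = ln(0.316/0.107) / (3.9 − 1.6) = ln(2.953) / 2.3 = 1.0829 / 2.3 = 0.4708 km⁻¹

0.471 km⁻¹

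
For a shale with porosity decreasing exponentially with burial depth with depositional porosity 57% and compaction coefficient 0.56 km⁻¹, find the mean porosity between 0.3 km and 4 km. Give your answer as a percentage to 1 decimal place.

⟨φ⟩ = (1/(d₂−d₁)) ∫ φ₀ e^(−kd) dd = φ₀·(e^(−k·d₁) − e^(−k·d₂)) / (k·(d₂−d₁))
e^(−0.56×0.3) = 0.8454; e^(−0.56×4) = 0.1065
⟨φ⟩ = 0.57 × (0.8454 − 0.1065) / (0.56 × 3.7) = 0.57 × 0.3566 = 0.2033

20.3%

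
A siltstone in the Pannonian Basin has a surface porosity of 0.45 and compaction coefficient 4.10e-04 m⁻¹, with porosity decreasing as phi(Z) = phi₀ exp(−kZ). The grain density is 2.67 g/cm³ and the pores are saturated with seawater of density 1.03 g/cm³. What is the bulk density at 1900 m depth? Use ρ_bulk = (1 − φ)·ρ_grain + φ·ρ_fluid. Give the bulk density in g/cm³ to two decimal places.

2.33 g/cm³

Working in km (1 km = 1000 m; k in km⁻¹ = k in m⁻¹ × 1000):
Porosity at depth: phi = 0.45·exp(−0.41×1.9) = 0.45×0.4589 = 0.2065
Bulk density: ρ_b = (1−phi)ρ_g + phi·ρ_f = 0.7935×2.67 + 0.2065×1.03
       = 2.119 + 0.213 = 2.331 g/cm³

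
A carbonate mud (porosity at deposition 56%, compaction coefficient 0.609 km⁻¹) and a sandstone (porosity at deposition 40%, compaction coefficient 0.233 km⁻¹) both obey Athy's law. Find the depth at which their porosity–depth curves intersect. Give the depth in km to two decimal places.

0.89 km

Set φ₀ₐ e^(−βₐd) = φ₀ᵦ e^(−βᵦd) ⇒ ln(φ₀ₐ/φ₀ᵦ) = (βₐ − βᵦ)·d
d = ln(0.56/0.4) / (0.609 − 0.233) = 0.3365 / 0.376 = 0.895 km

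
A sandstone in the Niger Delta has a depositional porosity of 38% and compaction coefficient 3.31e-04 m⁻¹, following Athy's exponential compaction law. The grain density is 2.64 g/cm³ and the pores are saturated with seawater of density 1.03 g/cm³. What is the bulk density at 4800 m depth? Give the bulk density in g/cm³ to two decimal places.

Working in km (1 km = 1000 m; c in km⁻¹ = c in m⁻¹ × 1000):
Porosity at depth: phi = 0.38·exp(−0.331×4.8) = 0.38×0.2042 = 0.0776
Bulk density: ρ_b = (1−phi)ρ_g + phi·ρ_f = 0.9224×2.64 + 0.0776×1.03
       = 2.435 + 0.080 = 2.515 g/cm³

2.52 g/cm³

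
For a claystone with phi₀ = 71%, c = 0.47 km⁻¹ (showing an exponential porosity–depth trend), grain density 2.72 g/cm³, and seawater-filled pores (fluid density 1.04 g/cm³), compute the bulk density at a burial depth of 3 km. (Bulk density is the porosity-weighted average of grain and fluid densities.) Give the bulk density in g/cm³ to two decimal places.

2.43 g/cm³

Porosity at depth: phi = 0.71·exp(−0.47×3) = 0.71×0.2441 = 0.1733
Bulk density: ρ_b = (1−phi)ρ_g + phi·ρ_f = 0.8267×2.72 + 0.1733×1.04
       = 2.249 + 0.180 = 2.429 g/cm³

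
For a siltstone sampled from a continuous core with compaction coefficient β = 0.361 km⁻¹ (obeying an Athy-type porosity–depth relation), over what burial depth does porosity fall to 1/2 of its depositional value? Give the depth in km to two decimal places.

1.92 km

phi/phi₀ = 1/2 ⇒ exp(−β·d) = 1/2 ⇒ d = ln(2) / β
d = 0.6931 / 0.361 = 1.920 km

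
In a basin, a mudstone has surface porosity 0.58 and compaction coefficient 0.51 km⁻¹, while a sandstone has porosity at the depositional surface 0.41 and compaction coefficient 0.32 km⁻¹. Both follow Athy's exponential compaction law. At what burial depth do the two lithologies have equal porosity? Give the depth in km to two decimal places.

1.83 km

Set φ₀ₐ e^(−kₐd) = φ₀ᵦ e^(−kᵦd) ⇒ ln(φ₀ₐ/φ₀ᵦ) = (kₐ − kᵦ)·d
d = ln(0.58/0.41) / (0.51 − 0.32) = 0.3469 / 0.19 = 1.826 km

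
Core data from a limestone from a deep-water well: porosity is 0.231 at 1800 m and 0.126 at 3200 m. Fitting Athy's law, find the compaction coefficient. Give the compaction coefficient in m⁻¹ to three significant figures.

0.000433 m⁻¹

Working in km (1 km = 1000 m; c in km⁻¹ = c in m⁻¹ × 1000):
Athy: phi(z) = phi₀ e^(−cz) ⇒ phi₁/phi₂ = e^{c(z₂−z₁)} ⇒ c = ln(phi₁/phi₂)/(z₂−z₁)
c = ln(0.231/0.126) / (3.2 − 1.8) = ln(1.833) / 1.4 = 0.6061 / 1.4 = 0.433 km⁻¹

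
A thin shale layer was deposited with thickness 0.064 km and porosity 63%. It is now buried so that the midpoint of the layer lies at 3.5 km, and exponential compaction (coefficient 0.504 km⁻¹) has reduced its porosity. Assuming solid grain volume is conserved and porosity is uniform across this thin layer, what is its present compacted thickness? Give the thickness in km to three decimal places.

Porosity at 3.5 km: phi = 0.63·exp(−0.504×3.5) = 0.1080
Solid-volume conservation: h(1−phi) = h₀(1−phi₀) ⇒ h = h₀·(1−phi₀)/(1−phi)
h = 0.064 × (1 − 0.63)/(1 − 0.1080) = 0.064 × 0.4148 = 0.0265 km

0.027 km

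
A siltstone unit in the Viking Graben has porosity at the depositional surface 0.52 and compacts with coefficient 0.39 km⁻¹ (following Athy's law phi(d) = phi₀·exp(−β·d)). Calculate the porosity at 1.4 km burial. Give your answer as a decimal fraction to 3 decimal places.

phi = phi₀·exp(−β·d) = 0.52 × exp(−0.39 × 1.4) = 0.52 × exp(−0.546)
  = 0.52 × 0.5793 = 0.3012

0.301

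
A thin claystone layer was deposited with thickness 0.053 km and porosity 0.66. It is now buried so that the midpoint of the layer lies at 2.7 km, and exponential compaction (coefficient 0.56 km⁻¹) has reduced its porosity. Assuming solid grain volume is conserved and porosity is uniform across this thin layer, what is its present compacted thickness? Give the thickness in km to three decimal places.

0.021 km

Porosity at 2.7 km: φ = 0.66·exp(−0.56×2.7) = 0.1455
Solid-volume conservation: h(1−φ) = h₀(1−φ₀) ⇒ h = h₀·(1−φ₀)/(1−φ)
h = 0.053 × (1 − 0.66)/(1 − 0.1455) = 0.053 × 0.3979 = 0.0211 km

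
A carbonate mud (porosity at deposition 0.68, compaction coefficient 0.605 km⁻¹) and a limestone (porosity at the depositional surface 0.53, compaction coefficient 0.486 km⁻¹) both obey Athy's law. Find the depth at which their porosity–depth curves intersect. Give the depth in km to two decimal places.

2.09 km

Set n₀ₐ e^(−kₐz) = n₀ᵦ e^(−kᵦz) ⇒ ln(n₀ₐ/n₀ᵦ) = (kₐ − kᵦ)·z
z = ln(0.68/0.53) / (0.605 − 0.486) = 0.2492 / 0.119 = 2.094 km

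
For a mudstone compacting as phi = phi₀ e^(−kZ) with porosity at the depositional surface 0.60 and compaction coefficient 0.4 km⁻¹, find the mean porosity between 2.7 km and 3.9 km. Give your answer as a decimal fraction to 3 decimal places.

⟨phi⟩ = (1/(Z₂−Z₁)) ∫ phi₀ e^(−kZ) dZ = phi₀·(e^(−k·Z₁) − e^(−k·Z₂)) / (k·(Z₂−Z₁))
e^(−0.4×2.7) = 0.3396; e^(−0.4×3.9) = 0.2101
⟨phi⟩ = 0.6 × (0.3396 − 0.2101) / (0.4 × 1.2) = 0.6 × 0.2697 = 0.1618

0.162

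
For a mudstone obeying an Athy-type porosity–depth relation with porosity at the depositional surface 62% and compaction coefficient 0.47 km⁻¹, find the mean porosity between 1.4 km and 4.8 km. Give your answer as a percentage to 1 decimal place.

⟨n⟩ = (1/(d₂−d₁)) ∫ n₀ e^(−cd) dd = n₀·(e^(−c·d₁) − e^(−c·d₂)) / (c·(d₂−d₁))
e^(−0.47×1.4) = 0.5179; e^(−0.47×4.8) = 0.1048
⟨n⟩ = 0.62 × (0.5179 − 0.1048) / (0.47 × 3.4) = 0.62 × 0.2585 = 0.1603

16.0%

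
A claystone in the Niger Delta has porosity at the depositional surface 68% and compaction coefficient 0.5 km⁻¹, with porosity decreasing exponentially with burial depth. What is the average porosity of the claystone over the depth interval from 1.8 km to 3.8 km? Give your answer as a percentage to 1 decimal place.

⟨φ⟩ = (1/(Z₂−Z₁)) ∫ φ₀ e^(−βZ) dZ = φ₀·(e^(−β·Z₁) − e^(−β·Z₂)) / (β·(Z₂−Z₁))
e^(−0.5×1.8) = 0.4066; e^(−0.5×3.8) = 0.1496
⟨φ⟩ = 0.68 × (0.4066 − 0.1496) / (0.5 × 2) = 0.68 × 0.2570 = 0.1748

17.5%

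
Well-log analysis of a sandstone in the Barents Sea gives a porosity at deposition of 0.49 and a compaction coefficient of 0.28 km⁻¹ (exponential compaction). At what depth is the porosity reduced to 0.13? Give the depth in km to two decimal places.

Invert Athy's law: Z = ln(φ₀/φ) / β
Z = ln(0.49/0.13) / 0.28 = ln(3.769) / 0.28 = 1.3269 / 0.28 = 4.739 km

4.74 km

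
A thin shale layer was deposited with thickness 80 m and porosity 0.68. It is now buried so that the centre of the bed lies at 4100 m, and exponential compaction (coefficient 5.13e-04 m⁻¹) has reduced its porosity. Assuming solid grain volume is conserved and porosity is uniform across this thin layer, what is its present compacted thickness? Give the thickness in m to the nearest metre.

Working in km (1 km = 1000 m; c in km⁻¹ = c in m⁻¹ × 1000):
Porosity at 4.1 km: φ = 0.68·exp(−0.513×4.1) = 0.0830
Solid-volume conservation: h(1−φ) = h₀(1−φ₀) ⇒ h = h₀·(1−φ₀)/(1−φ)
h = 0.08 × (1 − 0.68)/(1 − 0.0830) = 0.08 × 0.3490 = 0.0279 km

28 m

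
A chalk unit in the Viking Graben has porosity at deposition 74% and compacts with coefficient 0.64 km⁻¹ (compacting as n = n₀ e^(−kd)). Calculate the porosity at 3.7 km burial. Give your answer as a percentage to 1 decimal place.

6.9%

n = n₀·exp(−k·d) = 0.74 × exp(−0.64 × 3.7) = 0.74 × exp(−2.368)
  = 0.74 × 0.0937 = 0.0693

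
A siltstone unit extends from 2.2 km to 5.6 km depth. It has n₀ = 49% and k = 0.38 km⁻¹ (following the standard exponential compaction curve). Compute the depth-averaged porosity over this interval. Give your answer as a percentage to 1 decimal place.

⟨n⟩ = (1/(Z₂−Z₁)) ∫ n₀ e^(−kZ) dZ = n₀·(e^(−k·Z₁) − e^(−k·Z₂)) / (k·(Z₂−Z₁))
e^(−0.38×2.2) = 0.4334; e^(−0.38×5.6) = 0.1191
⟨n⟩ = 0.49 × (0.4334 − 0.1191) / (0.38 × 3.4) = 0.49 × 0.2433 = 0.1192

11.9%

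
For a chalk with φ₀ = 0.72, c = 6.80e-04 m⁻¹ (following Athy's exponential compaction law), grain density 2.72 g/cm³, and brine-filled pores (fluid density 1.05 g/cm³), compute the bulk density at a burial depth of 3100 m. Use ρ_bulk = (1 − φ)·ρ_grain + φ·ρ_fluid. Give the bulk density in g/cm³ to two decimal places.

2.57 g/cm³

Working in km (1 km = 1000 m; c in km⁻¹ = c in m⁻¹ × 1000):
Porosity at depth: φ = 0.72·exp(−0.68×3.1) = 0.72×0.1215 = 0.0875
Bulk density: ρ_b = (1−φ)ρ_g + φ·ρ_f = 0.9125×2.72 + 0.0875×1.05
       = 2.482 + 0.092 = 2.574 g/cm³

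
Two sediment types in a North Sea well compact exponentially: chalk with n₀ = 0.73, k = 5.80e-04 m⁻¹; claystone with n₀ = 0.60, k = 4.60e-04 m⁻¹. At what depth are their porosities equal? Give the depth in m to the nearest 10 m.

Working in km (1 km = 1000 m; k in km⁻¹ = k in m⁻¹ × 1000):
Set n₀ₐ e^(−kₐZ) = n₀ᵦ e^(−kᵦZ) ⇒ ln(n₀ₐ/n₀ᵦ) = (kₐ − kᵦ)·Z
Z = ln(0.73/0.6) / (0.58 − 0.46) = 0.1961 / 0.12 = 1.634 km

1630 m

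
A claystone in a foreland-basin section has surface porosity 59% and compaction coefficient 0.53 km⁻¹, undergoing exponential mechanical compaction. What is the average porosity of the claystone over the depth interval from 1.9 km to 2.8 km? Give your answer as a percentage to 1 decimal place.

17.1%

⟨phi⟩ = (1/(z₂−z₁)) ∫ phi₀ e^(−kz) dz = phi₀·(e^(−k·z₁) − e^(−k·z₂)) / (k·(z₂−z₁))
e^(−0.53×1.9) = 0.3653; e^(−0.53×2.8) = 0.2267
⟨phi⟩ = 0.59 × (0.3653 − 0.2267) / (0.53 × 0.9) = 0.59 × 0.2905 = 0.1714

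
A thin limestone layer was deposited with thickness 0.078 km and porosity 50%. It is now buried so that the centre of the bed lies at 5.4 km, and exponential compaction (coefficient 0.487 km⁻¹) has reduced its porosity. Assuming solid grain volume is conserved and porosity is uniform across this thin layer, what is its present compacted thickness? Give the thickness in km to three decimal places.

0.040 km

Porosity at 5.4 km: φ = 0.5·exp(−0.487×5.4) = 0.0360
Solid-volume conservation: h(1−φ) = h₀(1−φ₀) ⇒ h = h₀·(1−φ₀)/(1−φ)
h = 0.078 × (1 − 0.5)/(1 − 0.0360) = 0.078 × 0.5187 = 0.0405 km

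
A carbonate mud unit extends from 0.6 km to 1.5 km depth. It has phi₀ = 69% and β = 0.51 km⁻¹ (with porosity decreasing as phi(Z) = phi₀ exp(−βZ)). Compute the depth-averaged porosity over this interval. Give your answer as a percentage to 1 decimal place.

⟨phi⟩ = (1/(Z₂−Z₁)) ∫ phi₀ e^(−βZ) dZ = phi₀·(e^(−β·Z₁) − e^(−β·Z₂)) / (β·(Z₂−Z₁))
e^(−0.51×0.6) = 0.7364; e^(−0.51×1.5) = 0.4653
⟨phi⟩ = 0.69 × (0.7364 − 0.4653) / (0.51 × 0.9) = 0.69 × 0.5905 = 0.4075

40.7%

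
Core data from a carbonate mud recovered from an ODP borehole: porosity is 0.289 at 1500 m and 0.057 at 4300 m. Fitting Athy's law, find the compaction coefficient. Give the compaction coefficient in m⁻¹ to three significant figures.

0.000580 m⁻¹

Working in km (1 km = 1000 m; c in km⁻¹ = c in m⁻¹ × 1000):
Athy: n(d) = n₀ e^(−cd) ⇒ n₁/n₂ = e^{c(d₂−d₁)} ⇒ c = ln(n₁/n₂)/(d₂−d₁)
c = ln(0.289/0.057) / (4.3 − 1.5) = ln(5.07) / 2.8 = 1.6234 / 2.8 = 0.5798 km⁻¹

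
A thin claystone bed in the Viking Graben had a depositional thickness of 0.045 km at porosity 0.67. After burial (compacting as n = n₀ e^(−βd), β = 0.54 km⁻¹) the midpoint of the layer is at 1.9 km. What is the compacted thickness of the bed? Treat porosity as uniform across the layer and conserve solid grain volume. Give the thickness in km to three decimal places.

0.020 km

Porosity at 1.9 km: n = 0.67·exp(−0.54×1.9) = 0.2402
Solid-volume conservation: h(1−n) = h₀(1−n₀) ⇒ h = h₀·(1−n₀)/(1−n)
h = 0.045 × (1 − 0.67)/(1 − 0.2402) = 0.045 × 0.4343 = 0.0195 km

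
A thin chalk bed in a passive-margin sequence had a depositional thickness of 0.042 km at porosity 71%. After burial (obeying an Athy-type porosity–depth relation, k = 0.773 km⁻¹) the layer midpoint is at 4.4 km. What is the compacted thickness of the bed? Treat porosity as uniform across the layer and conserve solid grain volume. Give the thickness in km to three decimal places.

0.012 km

Porosity at 4.4 km: n = 0.71·exp(−0.773×4.4) = 0.0237
Solid-volume conservation: h(1−n) = h₀(1−n₀) ⇒ h = h₀·(1−n₀)/(1−n)
h = 0.042 × (1 − 0.71)/(1 − 0.0237) = 0.042 × 0.2970 = 0.0125 km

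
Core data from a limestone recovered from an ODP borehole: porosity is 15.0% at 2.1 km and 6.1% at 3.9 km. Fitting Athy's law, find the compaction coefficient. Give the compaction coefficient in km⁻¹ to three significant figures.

0.500 km⁻¹

Athy: phi(z) = phi₀ e^(−kz) ⇒ phi₁/phi₂ = e^{k(z₂−z₁)} ⇒ k = ln(phi₁/phi₂)/(z₂−z₁)
k = ln(0.15/0.061) / (3.9 − 2.1) = ln(2.459) / 1.8 = 0.8998 / 1.8 = 0.4999 km⁻¹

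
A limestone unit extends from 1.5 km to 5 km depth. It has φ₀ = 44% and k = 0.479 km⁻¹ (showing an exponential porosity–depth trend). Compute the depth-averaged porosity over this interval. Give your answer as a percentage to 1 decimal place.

10.4%

⟨φ⟩ = (1/(d₂−d₁)) ∫ φ₀ e^(−kd) dd = φ₀·(e^(−k·d₁) − e^(−k·d₂)) / (k·(d₂−d₁))
e^(−0.479×1.5) = 0.4875; e^(−0.479×5) = 0.0912
⟨φ⟩ = 0.44 × (0.4875 − 0.0912) / (0.479 × 3.5) = 0.44 × 0.2364 = 0.1040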